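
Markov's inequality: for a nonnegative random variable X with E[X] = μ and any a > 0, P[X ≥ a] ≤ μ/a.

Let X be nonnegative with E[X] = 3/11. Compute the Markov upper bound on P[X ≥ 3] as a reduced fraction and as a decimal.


μ = E[X] = 3/11, a = 3.
Markov: P[X ≥ 3] ≤ μ/a = (3/11)/3 = 1/11.
Numerically: ≈ 0.09091.
(Since a = 3 > μ = 0.27273, the bound 1/11 is < 1 and informative.)

P[X ≥ 3] ≤ 1/11 ≈ 0.09091.


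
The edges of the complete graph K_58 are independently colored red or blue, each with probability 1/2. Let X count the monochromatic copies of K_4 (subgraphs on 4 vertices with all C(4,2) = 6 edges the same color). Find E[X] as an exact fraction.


Let X = Σ_S X_S over the C(58, 4) = 424270 subsets S of size 4, where X_S = 1 if the K_4 on S is monochromatic.
For a fixed S, the K_4 on S has C(4, 2) = 6 edges. P[all 6 edges red] = (1/2)^6, and likewise for blue, so P[monochromatic] = 2·(1/2)^6 = 2^{1 − 6} = 1/32.
By linearity: E[X] = C(58, 4) · 2^{1 − 6} = 424270 · 1/32 = 212135/16.
Numerically: E[X] ≈ 13258.438.

E[X] = C(58,4)·2^(1−C(4,2)) = 212135/16 ≈ 13258.438.


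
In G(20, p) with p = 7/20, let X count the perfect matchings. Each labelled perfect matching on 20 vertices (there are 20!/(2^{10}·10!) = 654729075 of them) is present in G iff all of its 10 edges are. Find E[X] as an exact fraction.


K_20 has 20!/(2^{10}·10!) = 654729075 labelled perfect matchings.
For each such perfect matching H, let X_H = 1 if all 10 edges of H are present in G. Then P[X_H = 1] = p^{10} = (7/20)^{10} = 282475249/10240000000000.
By linearity of expectation: E[X] = Σ_H E[X_H] = 654729075 · p^{10} = 654729075 · 282475249/10240000000000 = 7397790339526587/409600000000.
Numerically: E[X] ≈ 18061.

E[X] = 654729075 · (7/20)^{10} = 7397790339526587/409600000000 ≈ 18061.


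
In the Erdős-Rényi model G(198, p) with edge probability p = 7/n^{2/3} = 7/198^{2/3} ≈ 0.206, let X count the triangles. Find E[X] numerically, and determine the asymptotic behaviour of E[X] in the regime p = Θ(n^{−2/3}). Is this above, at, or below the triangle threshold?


Number of potential triangles: C(198, 3) = 1274196.
Each occurs with probability p³ ≈ (0.206)³ ≈ 8.74911e-03.
By linearity: E[X] = C(198, 3)·p³ ≈ 1274196 · 8.74911e-03 ≈ 11148.077.
Since α = 2/3 < 1, p = c/n^{2/3} ≫ 1/n is above the triangle threshold p ~ 1/n. Asymptotically E[X] ~ (c³/6)·n^{3(1−α)} = (7³/6)·n^{1} → ∞; triangles are abundant w.h.p.

E[X] ≈ 11148.077; in regime p = Θ(1/n^{2/3}) E[X] diverges (above the triangle threshold p ~ 1/n).


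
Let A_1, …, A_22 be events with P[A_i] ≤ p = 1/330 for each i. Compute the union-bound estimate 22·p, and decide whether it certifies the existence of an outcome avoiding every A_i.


Union bound: P[∪_{i=1}^{22} A_i] ≤ Σ_i P[A_i] ≤ 22·p = 22·(1/330) = 1/15.
Numerically: 1/15 ≈ 0.0667.
Is 1/15 < 1? YES.
Since P[∪ A_i] ≤ 1/15 < 1, the complement has P[∩ A_i^c] ≥ 1 − 1/15 = 14/15 > 0, so some outcome avoids every A_i.

22·p = 1/15 ≈ 0.0667; existence CERTIFIED by the union bound.


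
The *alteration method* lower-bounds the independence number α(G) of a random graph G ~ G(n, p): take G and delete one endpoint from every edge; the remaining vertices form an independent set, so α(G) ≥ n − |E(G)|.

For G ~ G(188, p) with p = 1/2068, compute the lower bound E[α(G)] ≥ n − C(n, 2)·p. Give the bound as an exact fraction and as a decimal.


E[|E(G)|] = C(188, 2)·p = 17578 · (1/2068) = 17/2.
E[α(G)] ≥ n − E[|E(G)|] = 188 − 17/2 = 359/2.
Numerically: ≈ 179.500.
(This is only a lower bound; the true E[α(G)] may be larger.)

E[α(G)] ≥ 359/2 ≈ 179.500.


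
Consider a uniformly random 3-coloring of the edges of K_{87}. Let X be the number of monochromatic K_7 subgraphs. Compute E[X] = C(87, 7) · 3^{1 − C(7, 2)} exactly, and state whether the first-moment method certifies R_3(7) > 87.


E[X] = C(87, 7) · 3^{1 − 21} = 5843355957 · 3^{−20} = 5843355957/3486784401.
As a reduced fraction: E[X] = 72140197/43046721 ≈ 1.676.
Is E[X] < 1? NO.
Since E[X] ≥ 1, the first-moment bound is inconclusive at n = 87; it does NOT by itself certify R_3(7) > 87.

E[X] = 72140197/43046721 ≈ 1.676; E[X] ≥ 1; first-moment method inconclusive here.


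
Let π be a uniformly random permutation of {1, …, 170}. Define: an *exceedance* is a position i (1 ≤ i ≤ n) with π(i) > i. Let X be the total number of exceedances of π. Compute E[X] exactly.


Write X = Σ_{i=1}^{170} X_i, where X_i = 1_{π(i) > i}.
For each fixed i, π(i) is uniform over {1, …, 170} (marginal of a uniform permutation), so P[π(i) > i] = (n − i)/n. Summing: Σ_{i=1}^{170} (n − i)/n = (0 + 1 + … + 169)/170 = 170(170 − 1)/(2·170) = (170 − 1)/2.
Hence E[X] = Σ_{i=1}^{170} (170 − i)/170 = 169/2 ≈ 84.5000.

E[X] = 169/2 = 84.5000.


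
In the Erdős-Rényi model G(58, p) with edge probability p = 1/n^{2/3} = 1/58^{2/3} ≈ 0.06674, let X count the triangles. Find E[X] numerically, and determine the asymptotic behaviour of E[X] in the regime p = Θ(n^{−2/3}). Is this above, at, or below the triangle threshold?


Number of potential triangles: C(58, 3) = 30856.
Each occurs with probability p³ ≈ (0.06674)³ ≈ 2.972652e-04.
By linearity: E[X] = C(58, 3)·p³ ≈ 30856 · 2.972652e-04 ≈ 9.1724.
Since α = 2/3 < 1, p = c/n^{2/3} ≫ 1/n is above the triangle threshold p ~ 1/n. Asymptotically E[X] ~ (c³/6)·n^{3(1−α)} = (1³/6)·n^{1} → ∞; triangles are abundant w.h.p.

E[X] ≈ 9.1724; in regime p = Θ(1/n^{2/3}) E[X] diverges (above the triangle threshold p ~ 1/n).


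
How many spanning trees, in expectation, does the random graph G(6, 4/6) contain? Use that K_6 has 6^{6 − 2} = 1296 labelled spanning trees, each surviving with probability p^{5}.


K_6 has 6^{6 − 2} = 1296 labelled spanning trees.
For each such spanning tree H, let X_H = 1 if all 5 edges of H are present in G. Then P[X_H = 1] = p^{5} = (2/3)^{5} = 32/243.
Summing the indicators: E[X] = Σ_H E[X_H] = 1296 · p^{5} = 1296 · 32/243 = 512/3.
Numerically: E[X] ≈ 170.667.

E[X] = 1296 · (2/3)^{5} = 512/3 ≈ 170.667.


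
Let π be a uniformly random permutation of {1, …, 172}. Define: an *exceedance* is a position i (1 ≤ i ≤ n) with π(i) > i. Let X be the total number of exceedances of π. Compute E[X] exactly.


Write X = Σ_{i=1}^{172} X_i, where X_i = 1_{π(i) > i}.
For each fixed i, π(i) is uniform over {1, …, 172} (marginal of a uniform permutation), so P[π(i) > i] = (n − i)/n. Summing: Σ_{i=1}^{172} (n − i)/n = (0 + 1 + … + 171)/172 = 172(172 − 1)/(2·172) = (172 − 1)/2.
Hence E[X] = Σ_{i=1}^{172} (172 − i)/172 = 171/2 ≈ 85.5000.

E[X] = 171/2 = 85.5000.


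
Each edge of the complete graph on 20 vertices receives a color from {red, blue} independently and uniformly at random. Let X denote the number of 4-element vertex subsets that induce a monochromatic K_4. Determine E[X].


Let X = Σ_S X_S over the C(20, 4) = 4845 subsets S of size 4, where X_S = 1 if the K_4 on S is monochromatic.
For a fixed S, the K_4 on S has C(4, 2) = 6 edges. P[all 6 edges red] = (1/2)^6, and likewise for blue, so P[monochromatic] = 2·(1/2)^6 = 2^{1 − 6} = 1/32.
Summing: E[X] = C(20, 4) · 2^{1 − 6} = 4845 · 1/32 = 4845/32.
Numerically: E[X] ≈ 151.406250.

E[X] = C(20,4)·2^(1−C(4,2)) = 4845/32 ≈ 151.406250.


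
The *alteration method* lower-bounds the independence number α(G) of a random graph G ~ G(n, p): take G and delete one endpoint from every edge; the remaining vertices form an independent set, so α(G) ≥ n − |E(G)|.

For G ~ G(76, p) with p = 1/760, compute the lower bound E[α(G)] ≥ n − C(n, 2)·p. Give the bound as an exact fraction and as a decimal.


E[|E(G)|] = C(76, 2)·p = 2850 · (1/760) = 15/4.
E[α(G)] ≥ n − E[|E(G)|] = 76 − 15/4 = 289/4.
Numerically: ≈ 72.25000.
(This is only a lower bound; the true E[α(G)] may be larger.)

E[α(G)] ≥ 289/4 ≈ 72.25000.


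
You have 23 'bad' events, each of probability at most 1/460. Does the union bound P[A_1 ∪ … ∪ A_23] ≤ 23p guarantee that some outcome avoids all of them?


Union bound: P[∪_{i=1}^{23} A_i] ≤ Σ_i P[A_i] ≤ 23·p = 23·(1/460) = 1/20.
Numerically: 1/20 ≈ 0.0500000.
Is 1/20 < 1? YES.
Since P[∪ A_i] ≤ 1/20 < 1, the complement has P[∩ A_i^c] ≥ 1 − 1/20 = 19/20 > 0, so some outcome avoids every A_i.

23·p = 1/20 ≈ 0.0500000; existence CERTIFIED by the union bound.


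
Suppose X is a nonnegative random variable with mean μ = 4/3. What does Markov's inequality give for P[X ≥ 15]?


μ = E[X] = 4/3, a = 15.
Markov: P[X ≥ 15] ≤ μ/a = (4/3)/15 = 4/45.
Numerically: ≈ 0.089.
(Since a = 15 > μ = 1.333, the bound 4/45 is < 1 and informative.)

P[X ≥ 15] ≤ 4/45 ≈ 0.089.


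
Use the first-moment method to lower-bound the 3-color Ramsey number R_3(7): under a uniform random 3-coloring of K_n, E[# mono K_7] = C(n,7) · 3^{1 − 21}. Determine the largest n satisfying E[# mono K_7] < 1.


We need C(n, 7) · 3^{1 − 21} < 1, i.e. C(n, 7) < 3^{21 − 1} = 3486784401.
Check values of n near the boundary:
  n = 77: C(77, 7) = 2404808340; 2404808340 < 3486784401? YES
  n = 78: C(78, 7) = 2641902120; 2641902120 < 3486784401? YES
  n = 79: C(79, 7) = 2898753715; 2898753715 < 3486784401? YES
  n = 80: C(80, 7) = 3176716400; 3176716400 < 3486784401? YES
  n = 81: C(81, 7) = 3477216600; 3477216600 < 3486784401? YES
  n = 82: C(82, 7) = 3801756816; 3801756816 < 3486784401? NO
  n = 83: C(83, 7) = 4151918628; 4151918628 < 3486784401? NO
The largest n with C(n, 7) < 3486784401 is n = 81 (where E[X] = 42928600/43046721 ≈ 0.9973). Hence R_3(7) > 81, i.e. R_3(7) ≥ 82.

Largest n = 81; hence R_3(7) > 81.


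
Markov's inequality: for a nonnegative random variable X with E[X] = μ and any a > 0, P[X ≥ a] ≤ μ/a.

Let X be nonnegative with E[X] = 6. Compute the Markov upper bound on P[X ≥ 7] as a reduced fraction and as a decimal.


μ = E[X] = 6, a = 7.
Markov: P[X ≥ 7] ≤ μ/a = (6)/7 = 6/7.
Numerically: ≈ 0.85714.
(Since a = 7 > μ = 6.00000, the bound 6/7 is < 1 and informative.)

P[X ≥ 7] ≤ 6/7 ≈ 0.85714.


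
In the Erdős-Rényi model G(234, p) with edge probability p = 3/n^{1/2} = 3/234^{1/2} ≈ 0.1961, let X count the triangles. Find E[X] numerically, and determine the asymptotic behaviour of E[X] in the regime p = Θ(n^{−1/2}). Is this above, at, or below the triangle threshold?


Number of potential triangles: C(234, 3) = 2108184.
Each occurs with probability p³ ≈ (0.1961)³ ≈ 7.542928e-03.
By linearity: E[X] = C(234, 3)·p³ ≈ 2108184 · 7.542928e-03 ≈ 15901.8807.
Since α = 1/2 < 1, p = c/n^{1/2} ≫ 1/n is above the triangle threshold p ~ 1/n. Asymptotically E[X] ~ (c³/6)·n^{3(1−α)} = (3³/6)·n^{1.5} → ∞; triangles are abundant w.h.p.

E[X] ≈ 15901.8807; in regime p = Θ(1/n^{1/2}) E[X] diverges (above the triangle threshold p ~ 1/n).


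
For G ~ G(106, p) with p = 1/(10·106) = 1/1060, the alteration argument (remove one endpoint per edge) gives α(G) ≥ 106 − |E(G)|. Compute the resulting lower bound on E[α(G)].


E[|E(G)|] = C(106, 2)·p = 5565 · (1/1060) = 21/4.
E[α(G)] ≥ n − E[|E(G)|] = 106 − 21/4 = 403/4.
Numerically: ≈ 100.75000.
(This is only a lower bound; the true E[α(G)] may be larger.)

E[α(G)] ≥ 403/4 ≈ 100.75000.


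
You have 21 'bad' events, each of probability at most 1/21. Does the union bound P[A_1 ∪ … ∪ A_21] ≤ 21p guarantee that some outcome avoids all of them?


Union bound: P[∪_{i=1}^{21} A_i] ≤ Σ_i P[A_i] ≤ 21·p = 21·(1/21) = 1.
Numerically: 1 ≈ 1.0000000.
Is 1 < 1? NO.
Since the bound 1 is ≥ 1, the union bound is uninformative here; it does NOT by itself certify existence.

21·p = 1 ≈ 1.0000000; existence NOT certified by the union bound.


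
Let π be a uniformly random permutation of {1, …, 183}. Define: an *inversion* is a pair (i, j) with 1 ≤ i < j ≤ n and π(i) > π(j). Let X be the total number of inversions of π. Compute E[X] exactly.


Write X = Σ X_I over the C(183, 2) = 16653 pairs i < j, with X_I the indicator of one inversion.
There are 16653 indicators.
For each fixed pair i < j, the values π(i) and π(j) are two distinct elements of {1, …, 183} in uniformly random order; by symmetry P[π(i) > π(j)] = 1/2.
By linearity: E[X] = 16653 · (1/2) = C(183, 2) · (1/2) = 16653/2 = 16653/2 ≈ 8326.500000.

E[X] = 16653/2 = 8326.500000.


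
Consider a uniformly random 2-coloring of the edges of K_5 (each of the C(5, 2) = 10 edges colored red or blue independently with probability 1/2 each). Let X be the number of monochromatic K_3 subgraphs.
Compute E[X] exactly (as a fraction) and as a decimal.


Let X = Σ_S X_S over the C(5, 3) = 10 subsets S of size 3, where X_S = 1 if the K_3 on S is monochromatic.
For a fixed S, the K_3 on S has C(3, 2) = 3 edges. P[all 3 edges red] = (1/2)^3, and likewise for blue, so P[monochromatic] = 2·(1/2)^3 = 2^{1 − 3} = 1/4.
By linearity of expectation: E[X] = C(5, 3) · 2^{1 − 3} = 10 · 1/4 = 5/2.
Numerically: E[X] ≈ 2.500000.

E[X] = C(5,3)·2^(1−C(3,2)) = 5/2 ≈ 2.500000.


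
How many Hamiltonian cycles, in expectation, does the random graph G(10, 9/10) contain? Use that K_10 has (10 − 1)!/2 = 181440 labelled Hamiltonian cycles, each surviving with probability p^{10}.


K_10 has (10 − 1)!/2 = 181440 labelled Hamiltonian cycles.
For each such Hamiltonian cycle H, let X_H = 1 if all 10 edges of H are present in G. Then P[X_H = 1] = p^{10} = (9/10)^{10} = 3486784401/10000000000.
Summing the indicators: E[X] = Σ_H E[X_H] = 181440 · p^{10} = 181440 · 3486784401/10000000000 = 1977006755367/31250000.
Numerically: E[X] ≈ 6.33e+04.

E[X] = 181440 · (9/10)^{10} = 1977006755367/31250000 ≈ 6.33e+04.


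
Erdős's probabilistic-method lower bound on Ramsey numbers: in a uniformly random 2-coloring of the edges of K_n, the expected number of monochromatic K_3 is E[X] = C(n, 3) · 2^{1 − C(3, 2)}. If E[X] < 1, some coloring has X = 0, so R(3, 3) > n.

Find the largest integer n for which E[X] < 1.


We need C(n, 3) · 2^{1 − 3} < 1, i.e. C(n, 3) < 2^{3 − 1} = 4.
Check values of n near the boundary:
  n = 3: C(3, 3) = 1; 1 < 4? YES
  n = 4: C(4, 3) = 4; 4 < 4? NO
  n = 5: C(5, 3) = 10; 10 < 4? NO
  n = 6: C(6, 3) = 20; 20 < 4? NO
The largest n with C(n, 3) < 4 is n = 3 (where E[X] = 1/4 ≈ 0.2500000). Hence R(3, 3) > 3, i.e. R(3, 3) ≥ 4.

Largest n = 3; hence R(3, 3) > 3.


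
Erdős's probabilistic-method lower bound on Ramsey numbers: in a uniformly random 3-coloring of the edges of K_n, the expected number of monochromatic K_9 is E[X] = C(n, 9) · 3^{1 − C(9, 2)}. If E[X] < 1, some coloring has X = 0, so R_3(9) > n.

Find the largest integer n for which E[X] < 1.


We need C(n, 9) · 3^{1 − 36} < 1, i.e. C(n, 9) < 3^{36 − 1} = 50031545098999707.
Check values of n near the boundary:
  n = 299: C(299, 9) = 46610674441390059; 46610674441390059 < 50031545098999707? YES
  n = 300: C(300, 9) = 48052241692154700; 48052241692154700 < 50031545098999707? YES
  n = 301: C(301, 9) = 49533303936090975; 49533303936090975 < 50031545098999707? YES
  n = 302: C(302, 9) = 51054804739588650; 51054804739588650 < 50031545098999707? NO
  n = 303: C(303, 9) = 52617706925494425; 52617706925494425 < 50031545098999707? NO
The largest n with C(n, 9) < 50031545098999707 is n = 301 (where E[X] = 16511101312030325/16677181699666569 ≈ 0.99004). Hence R_3(9) > 301, i.e. R_3(9) ≥ 302.

Largest n = 301; hence R_3(9) > 301.


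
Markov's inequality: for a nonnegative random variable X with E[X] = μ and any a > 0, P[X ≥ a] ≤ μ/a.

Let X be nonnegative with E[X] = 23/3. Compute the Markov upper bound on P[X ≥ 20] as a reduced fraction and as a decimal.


μ = E[X] = 23/3, a = 20.
Markov: P[X ≥ 20] ≤ μ/a = (23/3)/20 = 23/60.
Numerically: ≈ 0.383333.
(Since a = 20 > μ = 7.666667, the bound 23/60 is < 1 and informative.)

P[X ≥ 20] ≤ 23/60 ≈ 0.383333.


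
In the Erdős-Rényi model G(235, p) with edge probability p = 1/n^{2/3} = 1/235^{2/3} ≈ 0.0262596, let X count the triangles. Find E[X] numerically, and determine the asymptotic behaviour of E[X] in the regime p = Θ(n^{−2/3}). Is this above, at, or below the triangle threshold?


Number of potential triangles: C(235, 3) = 2135445.
Each occurs with probability p³ ≈ (0.0262596)³ ≈ 1.81077411e-05.
By linearity: E[X] = C(235, 3)·p³ ≈ 2135445 · 1.81077411e-05 ≈ 38.668085.
Since α = 2/3 < 1, p = c/n^{2/3} ≫ 1/n is above the triangle threshold p ~ 1/n. Asymptotically E[X] ~ (c³/6)·n^{3(1−α)} = (1³/6)·n^{1} → ∞; triangles are abundant w.h.p.

E[X] ≈ 38.668085; in regime p = Θ(1/n^{2/3}) E[X] diverges (above the triangle threshold p ~ 1/n).


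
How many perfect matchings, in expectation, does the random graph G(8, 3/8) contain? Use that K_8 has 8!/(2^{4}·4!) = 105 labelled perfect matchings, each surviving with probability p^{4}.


K_8 has 8!/(2^{4}·4!) = 105 labelled perfect matchings.
For each such perfect matching H, let X_H = 1 if all 4 edges of H are present in G. Then P[X_H = 1] = p^{4} = (3/8)^{4} = 81/4096.
By linearity of expectation: E[X] = Σ_H E[X_H] = 105 · p^{4} = 105 · 81/4096 = 8505/4096.
Numerically: E[X] ≈ 2.0764.

E[X] = 105 · (3/8)^{4} = 8505/4096 ≈ 2.0764.


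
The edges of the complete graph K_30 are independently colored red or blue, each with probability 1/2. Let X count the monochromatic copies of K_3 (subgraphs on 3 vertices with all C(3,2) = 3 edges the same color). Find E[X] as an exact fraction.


Let X = Σ_S X_S over the C(30, 3) = 4060 subsets S of size 3, where X_S = 1 if the K_3 on S is monochromatic.
For a fixed S, the K_3 on S has C(3, 2) = 3 edges. P[all 3 edges red] = (1/2)^3, and likewise for blue, so P[monochromatic] = 2·(1/2)^3 = 2^{1 − 3} = 1/4.
By linearity of expectation: E[X] = C(30, 3) · 2^{1 − 3} = 4060 · 1/4 = 1015.
Numerically: E[X] ≈ 1015.000.

E[X] = C(30,3)·2^(1−C(3,2)) = 1015 ≈ 1015.000.


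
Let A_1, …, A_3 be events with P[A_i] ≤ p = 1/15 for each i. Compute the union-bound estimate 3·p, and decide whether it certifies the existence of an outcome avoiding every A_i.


Union bound: P[∪_{i=1}^{3} A_i] ≤ Σ_i P[A_i] ≤ 3·p = 3·(1/15) = 1/5.
Numerically: 1/5 ≈ 0.200.
Is 1/5 < 1? YES.
Since P[∪ A_i] ≤ 1/5 < 1, the complement has P[∩ A_i^c] ≥ 1 − 1/5 = 4/5 > 0, so some outcome avoids every A_i.

3·p = 1/5 ≈ 0.200; existence CERTIFIED by the union bound.


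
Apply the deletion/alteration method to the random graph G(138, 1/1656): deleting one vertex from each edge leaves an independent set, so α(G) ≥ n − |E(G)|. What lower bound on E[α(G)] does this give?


E[|E(G)|] = C(138, 2)·p = 9453 · (1/1656) = 137/24.
E[α(G)] ≥ n − E[|E(G)|] = 138 − 137/24 = 3175/24.
Numerically: ≈ 132.292.
(This is only a lower bound; the true E[α(G)] may be larger.)

E[α(G)] ≥ 3175/24 ≈ 132.292.


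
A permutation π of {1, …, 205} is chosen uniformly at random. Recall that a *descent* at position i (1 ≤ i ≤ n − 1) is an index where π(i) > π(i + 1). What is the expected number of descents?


Write X = Σ X_I over i = 1, …, 204, with X_I the indicator of one descent.
There are 204 indicators.
For each fixed i, the pair (π(i), π(i+1)) is a uniformly random ordered pair of distinct values from {1, …, 205}; by symmetry P[π(i) > π(i+1)] = 1/2.
By linearity: E[X] = 204 · (1/2) = (205 − 1) · (1/2) = 102 ≈ 102.0000.

E[X] = 102 = 102.0000.


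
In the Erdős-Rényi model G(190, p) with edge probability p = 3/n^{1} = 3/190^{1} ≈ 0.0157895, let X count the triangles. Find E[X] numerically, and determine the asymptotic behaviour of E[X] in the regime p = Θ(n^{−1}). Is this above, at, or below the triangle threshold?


Number of potential triangles: C(190, 3) = 1125180.
Each occurs with probability p³ ≈ (0.0157895)³ ≈ 3.93643388e-06.
By linearity: E[X] = C(190, 3)·p³ ≈ 1125180 · 3.93643388e-06 ≈ 4.429197.
Here α = 1, so p = 3/n is exactly at the triangle threshold p ~ 1/n. Asymptotically E[X] → c³/6 = 3³/6 = 9/2 ≈ 4.500000, a bounded constant. In this regime the triangle count is asymptotically Poisson(c³/6).

E[X] ≈ 4.429197; in regime p = Θ(1/n^{1}) E[X] stays bounded (at the triangle threshold p ~ 1/n).


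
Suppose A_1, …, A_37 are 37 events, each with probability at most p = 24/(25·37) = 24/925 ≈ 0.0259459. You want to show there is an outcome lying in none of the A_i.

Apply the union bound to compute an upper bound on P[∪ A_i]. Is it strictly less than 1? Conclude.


Union bound: P[∪_{i=1}^{37} A_i] ≤ Σ_i P[A_i] ≤ 37·p = 37·(24/925) = 24/25.
Numerically: 24/25 ≈ 0.9600000.
Is 24/25 < 1? YES.
Since P[∪ A_i] ≤ 24/25 < 1, the complement has P[∩ A_i^c] ≥ 1 − 24/25 = 1/25 > 0, so some outcome avoids every A_i.

37·p = 24/25 ≈ 0.9600000; existence CERTIFIED by the union bound.


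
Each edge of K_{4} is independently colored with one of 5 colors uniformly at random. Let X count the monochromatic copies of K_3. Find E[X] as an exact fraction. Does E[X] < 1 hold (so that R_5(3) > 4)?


E[X] = C(4, 3) · 5^{1 − 3} = 4 · 5^{−2} = 4/25.
As a reduced fraction: E[X] = 4/25 ≈ 0.160000.
Is E[X] < 1? YES.
Since E[X] < 1, there exists a 5-coloring of K_{4} with no monochromatic K_3; hence R_5(3) > 4.

E[X] = 4/25 ≈ 0.160000; E[X] < 1, so R_5(3) > 4.


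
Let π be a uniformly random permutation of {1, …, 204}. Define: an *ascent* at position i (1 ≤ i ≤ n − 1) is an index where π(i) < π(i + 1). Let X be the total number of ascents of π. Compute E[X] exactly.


Write X = Σ X_I over i = 1, …, 203, with X_I the indicator of one ascent.
There are 203 indicators.
For each fixed i, the pair (π(i), π(i+1)) is a uniformly random ordered pair of distinct values from {1, …, 204}; by symmetry P[π(i) < π(i+1)] = 1/2.
By linearity: E[X] = 203 · (1/2) = (204 − 1) · (1/2) = 203/2 ≈ 101.500.

E[X] = 203/2 = 101.500.


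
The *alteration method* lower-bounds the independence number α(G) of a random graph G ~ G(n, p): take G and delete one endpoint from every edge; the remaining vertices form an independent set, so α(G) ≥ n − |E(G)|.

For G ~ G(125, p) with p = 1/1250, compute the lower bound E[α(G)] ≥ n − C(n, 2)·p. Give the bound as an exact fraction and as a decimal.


E[|E(G)|] = C(125, 2)·p = 7750 · (1/1250) = 31/5.
E[α(G)] ≥ n − E[|E(G)|] = 125 − 31/5 = 594/5.
Numerically: ≈ 118.800000.
(This is only a lower bound; the true E[α(G)] may be larger.)

E[α(G)] ≥ 594/5 ≈ 118.800000.


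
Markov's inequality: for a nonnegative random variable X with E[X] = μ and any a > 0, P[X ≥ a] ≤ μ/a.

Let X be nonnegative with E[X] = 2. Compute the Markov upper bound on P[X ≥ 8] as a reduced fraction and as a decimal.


μ = E[X] = 2, a = 8.
Markov: P[X ≥ 8] ≤ μ/a = (2)/8 = 1/4.
Numerically: ≈ 0.25000.
(Since a = 8 > μ = 2.00000, the bound 1/4 is < 1 and informative.)

P[X ≥ 8] ≤ 1/4 ≈ 0.25000.


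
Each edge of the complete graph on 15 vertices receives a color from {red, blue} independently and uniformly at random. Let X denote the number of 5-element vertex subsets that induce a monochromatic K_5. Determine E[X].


Let X = Σ_S X_S over the C(15, 5) = 3003 subsets S of size 5, where X_S = 1 if the K_5 on S is monochromatic.
For a fixed S, the K_5 on S has C(5, 2) = 10 edges. P[all 10 edges red] = (1/2)^10, and likewise for blue, so P[monochromatic] = 2·(1/2)^10 = 2^{1 − 10} = 1/512.
By linearity of expectation: E[X] = C(15, 5) · 2^{1 − 10} = 3003 · 1/512 = 3003/512.
Numerically: E[X] ≈ 5.8652.

E[X] = C(15,5)·2^(1−C(5,2)) = 3003/512 ≈ 5.8652.


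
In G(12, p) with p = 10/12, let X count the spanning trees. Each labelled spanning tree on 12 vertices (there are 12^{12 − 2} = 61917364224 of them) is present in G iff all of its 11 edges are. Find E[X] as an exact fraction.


K_12 has 12^{12 − 2} = 61917364224 labelled spanning trees.
For each such spanning tree H, let X_H = 1 if all 11 edges of H are present in G. Then P[X_H = 1] = p^{11} = (5/6)^{11} = 48828125/362797056.
Summing the indicators: E[X] = Σ_H E[X_H] = 61917364224 · p^{11} = 61917364224 · 48828125/362797056 = 25000000000/3.
Numerically: E[X] ≈ 8.33e+09.

E[X] = 61917364224 · (5/6)^{11} = 25000000000/3 ≈ 8.33e+09.


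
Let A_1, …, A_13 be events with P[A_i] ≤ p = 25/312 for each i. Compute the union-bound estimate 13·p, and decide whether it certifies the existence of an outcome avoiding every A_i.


Union bound: P[∪_{i=1}^{13} A_i] ≤ Σ_i P[A_i] ≤ 13·p = 13·(25/312) = 25/24.
Numerically: 25/24 ≈ 1.0417.
Is 25/24 < 1? NO.
Since the bound 25/24 is ≥ 1, the union bound is uninformative here; it does NOT by itself certify existence.

13·p = 25/24 ≈ 1.0417; existence NOT certified by the union bound.


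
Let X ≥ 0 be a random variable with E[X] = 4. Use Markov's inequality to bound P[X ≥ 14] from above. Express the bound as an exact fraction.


μ = E[X] = 4, a = 14.
Markov: P[X ≥ 14] ≤ μ/a = (4)/14 = 2/7.
Numerically: ≈ 0.286.
(Since a = 14 > μ = 4.000, the bound 2/7 is < 1 and informative.)

P[X ≥ 14] ≤ 2/7 ≈ 0.286.


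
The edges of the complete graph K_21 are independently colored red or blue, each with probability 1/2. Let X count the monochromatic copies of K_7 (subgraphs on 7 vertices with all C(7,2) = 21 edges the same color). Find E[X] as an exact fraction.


Let X = Σ_S X_S over the C(21, 7) = 116280 subsets S of size 7, where X_S = 1 if the K_7 on S is monochromatic.
For a fixed S, the K_7 on S has C(7, 2) = 21 edges. P[all 21 edges red] = (1/2)^21, and likewise for blue, so P[monochromatic] = 2·(1/2)^21 = 2^{1 − 21} = 1/1048576.
By linearity of expectation: E[X] = C(21, 7) · 2^{1 − 21} = 116280 · 1/1048576 = 14535/131072.
Numerically: E[X] ≈ 0.11089.

E[X] = C(21,7)·2^(1−C(7,2)) = 14535/131072 ≈ 0.11089.


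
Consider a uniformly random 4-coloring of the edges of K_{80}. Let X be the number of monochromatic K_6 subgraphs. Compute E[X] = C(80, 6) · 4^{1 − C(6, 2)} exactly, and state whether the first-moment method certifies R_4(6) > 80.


E[X] = C(80, 6) · 4^{1 − 15} = 300500200 · 4^{−14} = 300500200/268435456.
As a reduced fraction: E[X] = 37562525/33554432 ≈ 1.119450.
Is E[X] < 1? NO.
Since E[X] ≥ 1, the first-moment bound is inconclusive at n = 80; it does NOT by itself certify R_4(6) > 80.

E[X] = 37562525/33554432 ≈ 1.119450; E[X] ≥ 1; first-moment method inconclusive here.


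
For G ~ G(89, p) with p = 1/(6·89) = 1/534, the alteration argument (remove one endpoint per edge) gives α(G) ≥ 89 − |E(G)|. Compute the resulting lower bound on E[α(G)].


E[|E(G)|] = C(89, 2)·p = 3916 · (1/534) = 22/3.
E[α(G)] ≥ n − E[|E(G)|] = 89 − 22/3 = 245/3.
Numerically: ≈ 81.6667.
(This is only a lower bound; the true E[α(G)] may be larger.)

E[α(G)] ≥ 245/3 ≈ 81.6667.


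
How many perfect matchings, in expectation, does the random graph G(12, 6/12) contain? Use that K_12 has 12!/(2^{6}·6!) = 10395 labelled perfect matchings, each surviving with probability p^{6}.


K_12 has 12!/(2^{6}·6!) = 10395 labelled perfect matchings.
For each such perfect matching H, let X_H = 1 if all 6 edges of H are present in G. Then P[X_H = 1] = p^{6} = (1/2)^{6} = 1/64.
By linearity of expectation: E[X] = Σ_H E[X_H] = 10395 · p^{6} = 10395 · 1/64 = 10395/64.
Numerically: E[X] ≈ 162.422.

E[X] = 10395 · (1/2)^{6} = 10395/64 ≈ 162.422.


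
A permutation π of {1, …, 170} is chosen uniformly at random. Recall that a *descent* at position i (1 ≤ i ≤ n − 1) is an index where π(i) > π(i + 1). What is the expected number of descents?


Write X = Σ X_I over i = 1, …, 169, with X_I the indicator of one descent.
There are 169 indicators.
For each fixed i, the pair (π(i), π(i+1)) is a uniformly random ordered pair of distinct values from {1, …, 170}; by symmetry P[π(i) > π(i+1)] = 1/2.
By linearity: E[X] = 169 · (1/2) = (170 − 1) · (1/2) = 169/2 ≈ 84.500.

E[X] = 169/2 = 84.500.


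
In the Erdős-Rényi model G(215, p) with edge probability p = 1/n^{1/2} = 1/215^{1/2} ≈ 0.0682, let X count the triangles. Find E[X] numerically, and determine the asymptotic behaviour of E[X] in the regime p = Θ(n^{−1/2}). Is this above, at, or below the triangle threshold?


Number of potential triangles: C(215, 3) = 1633355.
Each occurs with probability p³ ≈ (0.0682)³ ≈ 3.172067e-04.
By linearity: E[X] = C(215, 3)·p³ ≈ 1633355 · 3.172067e-04 ≈ 518.1111.
Since α = 1/2 < 1, p = c/n^{1/2} ≫ 1/n is above the triangle threshold p ~ 1/n. Asymptotically E[X] ~ (c³/6)·n^{3(1−α)} = (1³/6)·n^{1.5} → ∞; triangles are abundant w.h.p.

E[X] ≈ 518.1111; in regime p = Θ(1/n^{1/2}) E[X] diverges (above the triangle threshold p ~ 1/n).


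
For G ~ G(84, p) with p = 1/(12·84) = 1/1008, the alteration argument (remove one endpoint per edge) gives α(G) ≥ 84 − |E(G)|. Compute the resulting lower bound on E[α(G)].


E[|E(G)|] = C(84, 2)·p = 3486 · (1/1008) = 83/24.
E[α(G)] ≥ n − E[|E(G)|] = 84 − 83/24 = 1933/24.
Numerically: ≈ 80.5417.
(This is only a lower bound; the true E[α(G)] may be larger.)

E[α(G)] ≥ 1933/24 ≈ 80.5417.


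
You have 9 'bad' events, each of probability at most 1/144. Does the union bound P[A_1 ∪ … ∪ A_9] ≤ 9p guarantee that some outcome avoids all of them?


Union bound: P[∪_{i=1}^{9} A_i] ≤ Σ_i P[A_i] ≤ 9·p = 9·(1/144) = 1/16.
Numerically: 1/16 ≈ 0.062500.
Is 1/16 < 1? YES.
Since P[∪ A_i] ≤ 1/16 < 1, the complement has P[∩ A_i^c] ≥ 1 − 1/16 = 15/16 > 0, so some outcome avoids every A_i.

9·p = 1/16 ≈ 0.062500; existence CERTIFIED by the union bound.


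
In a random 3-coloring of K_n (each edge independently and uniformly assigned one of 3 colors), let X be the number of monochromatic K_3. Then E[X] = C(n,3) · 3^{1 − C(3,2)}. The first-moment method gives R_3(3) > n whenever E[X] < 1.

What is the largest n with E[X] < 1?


We need C(n, 3) · 3^{1 − 3} < 1, i.e. C(n, 3) < 3^{3 − 1} = 9.
Check values of n near the boundary:
  n = 3: C(3, 3) = 1; 1 < 9? YES
  n = 4: C(4, 3) = 4; 4 < 9? YES
  n = 5: C(5, 3) = 10; 10 < 9? NO
  n = 6: C(6, 3) = 20; 20 < 9? NO
  n = 7: C(7, 3) = 35; 35 < 9? NO
The largest n with C(n, 3) < 9 is n = 4 (where E[X] = 4/9 ≈ 0.444). Hence R_3(3) > 4, i.e. R_3(3) ≥ 5.

Largest n = 4; hence R_3(3) > 4.


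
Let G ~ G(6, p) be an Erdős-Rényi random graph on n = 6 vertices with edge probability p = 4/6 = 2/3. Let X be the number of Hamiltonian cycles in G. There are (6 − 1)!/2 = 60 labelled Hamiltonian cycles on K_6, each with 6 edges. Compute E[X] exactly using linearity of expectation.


K_6 has (6 − 1)!/2 = 60 labelled Hamiltonian cycles.
For each such Hamiltonian cycle H, let X_H = 1 if all 6 edges of H are present in G. Then P[X_H = 1] = p^{6} = (2/3)^{6} = 64/729.
By linearity of expectation: E[X] = Σ_H E[X_H] = 60 · p^{6} = 60 · 64/729 = 1280/243.
Numerically: E[X] ≈ 5.27.

E[X] = 60 · (2/3)^{6} = 1280/243 ≈ 5.27.


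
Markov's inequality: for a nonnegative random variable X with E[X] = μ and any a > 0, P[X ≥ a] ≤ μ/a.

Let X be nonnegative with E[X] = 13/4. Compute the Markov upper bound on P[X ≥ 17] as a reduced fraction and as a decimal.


μ = E[X] = 13/4, a = 17.
Markov: P[X ≥ 17] ≤ μ/a = (13/4)/17 = 13/68.
Numerically: ≈ 0.191.
(Since a = 17 > μ = 3.250, the bound 13/68 is < 1 and informative.)

P[X ≥ 17] ≤ 13/68 ≈ 0.191.


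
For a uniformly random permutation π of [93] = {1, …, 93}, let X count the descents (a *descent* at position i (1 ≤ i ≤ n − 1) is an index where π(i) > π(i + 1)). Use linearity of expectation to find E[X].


Write X = Σ X_I over i = 1, …, 92, with X_I the indicator of one descent.
There are 92 indicators.
For each fixed i, the pair (π(i), π(i+1)) is a uniformly random ordered pair of distinct values from {1, …, 93}; by symmetry P[π(i) > π(i+1)] = 1/2.
By linearity: E[X] = 92 · (1/2) = (93 − 1) · (1/2) = 46 ≈ 46.0000.

E[X] = 46 = 46.0000.


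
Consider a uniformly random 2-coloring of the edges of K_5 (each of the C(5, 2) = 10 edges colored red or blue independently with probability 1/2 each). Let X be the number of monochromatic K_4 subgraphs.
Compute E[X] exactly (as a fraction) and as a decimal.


Let X = Σ_S X_S over the C(5, 4) = 5 subsets S of size 4, where X_S = 1 if the K_4 on S is monochromatic.
For a fixed S, the K_4 on S has C(4, 2) = 6 edges. P[all 6 edges red] = (1/2)^6, and likewise for blue, so P[monochromatic] = 2·(1/2)^6 = 2^{1 − 6} = 1/32.
By linearity of expectation: E[X] = C(5, 4) · 2^{1 − 6} = 5 · 1/32 = 5/32.
Numerically: E[X] ≈ 0.156250.

E[X] = C(5,4)·2^(1−C(4,2)) = 5/32 ≈ 0.156250.


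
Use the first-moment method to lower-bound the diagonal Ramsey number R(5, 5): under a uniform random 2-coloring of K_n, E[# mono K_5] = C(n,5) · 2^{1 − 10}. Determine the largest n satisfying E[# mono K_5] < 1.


We need C(n, 5) · 2^{1 − 10} < 1, i.e. C(n, 5) < 2^{10 − 1} = 512.
Check values of n near the boundary:
  n = 5: C(5, 5) = 1; 1 < 512? YES
  n = 6: C(6, 5) = 6; 6 < 512? YES
  n = 7: C(7, 5) = 21; 21 < 512? YES
  n = 8: C(8, 5) = 56; 56 < 512? YES
  n = 9: C(9, 5) = 126; 126 < 512? YES
  n = 10: C(10, 5) = 252; 252 < 512? YES
  n = 11: C(11, 5) = 462; 462 < 512? YES
  n = 12: C(12, 5) = 792; 792 < 512? NO
  n = 13: C(13, 5) = 1287; 1287 < 512? NO
  n = 14: C(14, 5) = 2002; 2002 < 512? NO
The largest n with C(n, 5) < 512 is n = 11 (where E[X] = 231/256 ≈ 0.90234). Hence R(5, 5) > 11, i.e. R(5, 5) ≥ 12.

Largest n = 11; hence R(5, 5) > 11.


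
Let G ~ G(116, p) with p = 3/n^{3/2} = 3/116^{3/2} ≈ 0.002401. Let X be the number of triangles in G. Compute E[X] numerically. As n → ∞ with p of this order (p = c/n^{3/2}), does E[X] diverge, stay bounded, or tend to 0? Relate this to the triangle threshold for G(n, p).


Number of potential triangles: C(116, 3) = 253460.
Each occurs with probability p³ ≈ (0.002401)³ ≈ 1.384531e-08.
By linearity: E[X] = C(116, 3)·p³ ≈ 253460 · 1.384531e-08 ≈ 0.0035.
Since α = 3/2 > 1, p = c/n^{3/2} = o(1/n) is below the triangle threshold p ~ 1/n. Asymptotically E[X] ~ (c³/6)·n^{3(1−α)} = (3³/6)·n^{-1.5} → 0, so by Markov's inequality G has no triangles w.h.p.

E[X] ≈ 0.0035; in regime p = Θ(1/n^{3/2}) E[X] tends to 0 (below the triangle threshold p ~ 1/n).


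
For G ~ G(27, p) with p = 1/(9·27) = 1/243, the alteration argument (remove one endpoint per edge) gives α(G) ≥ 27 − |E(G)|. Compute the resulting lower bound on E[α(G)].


E[|E(G)|] = C(27, 2)·p = 351 · (1/243) = 13/9.
E[α(G)] ≥ n − E[|E(G)|] = 27 − 13/9 = 230/9.
Numerically: ≈ 25.55556.
(This is only a lower bound; the true E[α(G)] may be larger.)

E[α(G)] ≥ 230/9 ≈ 25.55556.


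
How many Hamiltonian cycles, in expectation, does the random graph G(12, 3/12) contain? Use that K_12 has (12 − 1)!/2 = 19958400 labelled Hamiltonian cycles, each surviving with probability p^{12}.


K_12 has (12 − 1)!/2 = 19958400 labelled Hamiltonian cycles.
For each such Hamiltonian cycle H, let X_H = 1 if all 12 edges of H are present in G. Then P[X_H = 1] = p^{12} = (1/4)^{12} = 1/16777216.
Summing the indicators: E[X] = Σ_H E[X_H] = 19958400 · p^{12} = 19958400 · 1/16777216 = 155925/131072.
Numerically: E[X] ≈ 1.1896.

E[X] = 19958400 · (1/4)^{12} = 155925/131072 ≈ 1.1896.


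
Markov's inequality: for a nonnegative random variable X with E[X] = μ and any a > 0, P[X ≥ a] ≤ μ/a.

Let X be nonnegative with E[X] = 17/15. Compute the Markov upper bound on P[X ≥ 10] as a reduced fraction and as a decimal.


μ = E[X] = 17/15, a = 10.
Markov: P[X ≥ 10] ≤ μ/a = (17/15)/10 = 17/150.
Numerically: ≈ 0.113.
(Since a = 10 > μ = 1.133, the bound 17/150 is < 1 and informative.)

P[X ≥ 10] ≤ 17/150 ≈ 0.113.


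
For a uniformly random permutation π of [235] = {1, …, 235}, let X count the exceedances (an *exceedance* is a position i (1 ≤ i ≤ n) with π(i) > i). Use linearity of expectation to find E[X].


Write X = Σ_{i=1}^{235} X_i, where X_i = 1_{π(i) > i}.
For each fixed i, π(i) is uniform over {1, …, 235} (marginal of a uniform permutation), so P[π(i) > i] = (n − i)/n. Summing: Σ_{i=1}^{235} (n − i)/n = (0 + 1 + … + 234)/235 = 235(235 − 1)/(2·235) = (235 − 1)/2.
Hence E[X] = Σ_{i=1}^{235} (235 − i)/235 = 117 ≈ 117.000000.

E[X] = 117 = 117.000000.


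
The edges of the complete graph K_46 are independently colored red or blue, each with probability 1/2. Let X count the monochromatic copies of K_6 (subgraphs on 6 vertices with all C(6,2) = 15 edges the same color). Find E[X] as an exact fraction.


Let X = Σ_S X_S over the C(46, 6) = 9366819 subsets S of size 6, where X_S = 1 if the K_6 on S is monochromatic.
For a fixed S, the K_6 on S has C(6, 2) = 15 edges. P[all 15 edges red] = (1/2)^15, and likewise for blue, so P[monochromatic] = 2·(1/2)^15 = 2^{1 − 15} = 1/16384.
Summing: E[X] = C(46, 6) · 2^{1 − 15} = 9366819 · 1/16384 = 9366819/16384.
Numerically: E[X] ≈ 571.70526.

E[X] = C(46,6)·2^(1−C(6,2)) = 9366819/16384 ≈ 571.70526.


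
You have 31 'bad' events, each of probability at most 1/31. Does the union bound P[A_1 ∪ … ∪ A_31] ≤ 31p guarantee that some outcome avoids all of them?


Union bound: P[∪_{i=1}^{31} A_i] ≤ Σ_i P[A_i] ≤ 31·p = 31·(1/31) = 1.
Numerically: 1 ≈ 1.00000.
Is 1 < 1? NO.
Since the bound 1 is ≥ 1, the union bound is uninformative here; it does NOT by itself certify existence.

31·p = 1 ≈ 1.00000; existence NOT certified by the union bound.


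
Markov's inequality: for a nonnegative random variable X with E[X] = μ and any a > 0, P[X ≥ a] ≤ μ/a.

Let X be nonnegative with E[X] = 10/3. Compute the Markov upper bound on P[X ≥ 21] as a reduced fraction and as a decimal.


μ = E[X] = 10/3, a = 21.
Markov: P[X ≥ 21] ≤ μ/a = (10/3)/21 = 10/63.
Numerically: ≈ 0.159.
(Since a = 21 > μ = 3.333, the bound 10/63 is < 1 and informative.)

P[X ≥ 21] ≤ 10/63 ≈ 0.159.


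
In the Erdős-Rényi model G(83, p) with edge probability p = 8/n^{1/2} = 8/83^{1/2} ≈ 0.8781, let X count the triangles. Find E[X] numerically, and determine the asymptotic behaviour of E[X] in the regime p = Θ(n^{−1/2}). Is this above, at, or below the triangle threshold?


Number of potential triangles: C(83, 3) = 91881.
Each occurs with probability p³ ≈ (0.8781)³ ≈ 6.771000e-01.
By linearity: E[X] = C(83, 3)·p³ ≈ 91881 · 6.771000e-01 ≈ 62212.6263.
Since α = 1/2 < 1, p = c/n^{1/2} ≫ 1/n is above the triangle threshold p ~ 1/n. Asymptotically E[X] ~ (c³/6)·n^{3(1−α)} = (8³/6)·n^{1.5} → ∞; triangles are abundant w.h.p.

E[X] ≈ 62212.6263; in regime p = Θ(1/n^{1/2}) E[X] diverges (above the triangle threshold p ~ 1/n).


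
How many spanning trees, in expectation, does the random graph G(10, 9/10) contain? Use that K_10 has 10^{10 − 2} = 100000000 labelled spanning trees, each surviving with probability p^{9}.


K_10 has 10^{10 − 2} = 100000000 labelled spanning trees.
For each such spanning tree H, let X_H = 1 if all 9 edges of H are present in G. Then P[X_H = 1] = p^{9} = (9/10)^{9} = 387420489/1000000000.
Summing the indicators: E[X] = Σ_H E[X_H] = 100000000 · p^{9} = 100000000 · 387420489/1000000000 = 387420489/10.
Numerically: E[X] ≈ 3.87e+07.

E[X] = 100000000 · (9/10)^{9} = 387420489/10 ≈ 3.87e+07.


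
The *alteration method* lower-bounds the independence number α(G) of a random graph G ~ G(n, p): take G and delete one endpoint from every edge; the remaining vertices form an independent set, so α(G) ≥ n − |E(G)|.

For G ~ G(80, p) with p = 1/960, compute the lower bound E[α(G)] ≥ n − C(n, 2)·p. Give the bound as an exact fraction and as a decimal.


E[|E(G)|] = C(80, 2)·p = 3160 · (1/960) = 79/24.
E[α(G)] ≥ n − E[|E(G)|] = 80 − 79/24 = 1841/24.
Numerically: ≈ 76.7083.
(This is only a lower bound; the true E[α(G)] may be larger.)

E[α(G)] ≥ 1841/24 ≈ 76.7083.
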